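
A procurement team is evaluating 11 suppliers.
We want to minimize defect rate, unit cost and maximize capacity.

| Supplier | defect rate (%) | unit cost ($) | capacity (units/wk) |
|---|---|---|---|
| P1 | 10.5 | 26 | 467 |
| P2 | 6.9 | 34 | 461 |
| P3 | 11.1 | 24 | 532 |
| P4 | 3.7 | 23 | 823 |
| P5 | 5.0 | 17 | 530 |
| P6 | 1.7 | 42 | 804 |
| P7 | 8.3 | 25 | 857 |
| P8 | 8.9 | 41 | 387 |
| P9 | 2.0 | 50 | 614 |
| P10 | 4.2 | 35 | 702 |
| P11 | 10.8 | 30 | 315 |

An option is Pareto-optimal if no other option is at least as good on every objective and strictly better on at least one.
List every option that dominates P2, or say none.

P4, P5

P4: defect rate 3.7≤6.9, unit cost 23≤34, capacity 823≥461 — dominates P2.
P5: defect rate 5.0≤6.9, unit cost 17≤34, capacity 530≥461 — dominates P2.
Others (P1, P3, P6, P7, P8, P9, P10, P11) are each worse than P2 on at least one objective.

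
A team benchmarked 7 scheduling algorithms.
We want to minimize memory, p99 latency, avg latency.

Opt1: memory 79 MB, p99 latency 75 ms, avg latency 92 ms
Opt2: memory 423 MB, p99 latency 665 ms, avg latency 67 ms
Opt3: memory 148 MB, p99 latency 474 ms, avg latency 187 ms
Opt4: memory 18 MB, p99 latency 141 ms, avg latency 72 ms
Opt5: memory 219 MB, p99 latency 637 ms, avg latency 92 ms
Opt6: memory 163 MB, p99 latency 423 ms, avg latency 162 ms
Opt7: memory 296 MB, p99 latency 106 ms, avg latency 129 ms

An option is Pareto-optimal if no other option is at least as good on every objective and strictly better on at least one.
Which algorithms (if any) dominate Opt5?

Opt1: memory 79≤219, p99 latency 75≤637, avg latency 92≤92 — dominates Opt5.
Opt4: memory 18≤219, p99 latency 141≤637, avg latency 72≤92 — dominates Opt5.
Others (Opt2, Opt3, Opt6, Opt7) are each worse than Opt5 on at least one objective.

Opt1, Opt4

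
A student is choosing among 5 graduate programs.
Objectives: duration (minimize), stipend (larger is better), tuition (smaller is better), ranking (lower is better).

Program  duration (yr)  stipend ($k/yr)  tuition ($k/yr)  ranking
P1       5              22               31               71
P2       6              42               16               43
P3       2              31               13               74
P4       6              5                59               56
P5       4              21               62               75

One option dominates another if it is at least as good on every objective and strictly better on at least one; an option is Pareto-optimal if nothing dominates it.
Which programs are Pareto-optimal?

P1: not dominated.
P2: not dominated (best stipend).
P3: not dominated (best duration).
P4: dominated by P2 (duration 6≤6, stipend 42≥5, tuition 16≤59, ranking 43≤56).
P5: dominated by P3 (duration 2≤4, stipend 31≥21, tuition 13≤62, ranking 74≤75).

P1, P2, P3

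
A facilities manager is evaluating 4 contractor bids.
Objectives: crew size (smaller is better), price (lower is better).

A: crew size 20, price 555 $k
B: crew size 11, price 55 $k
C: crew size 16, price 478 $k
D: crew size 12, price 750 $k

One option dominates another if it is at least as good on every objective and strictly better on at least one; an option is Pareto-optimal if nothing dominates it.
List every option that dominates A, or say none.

B: crew size 11≤20, price 55≤555 — dominates A.
C: crew size 16≤20, price 478≤555 — dominates A.
Others (D) are each worse than A on at least one objective.

B, C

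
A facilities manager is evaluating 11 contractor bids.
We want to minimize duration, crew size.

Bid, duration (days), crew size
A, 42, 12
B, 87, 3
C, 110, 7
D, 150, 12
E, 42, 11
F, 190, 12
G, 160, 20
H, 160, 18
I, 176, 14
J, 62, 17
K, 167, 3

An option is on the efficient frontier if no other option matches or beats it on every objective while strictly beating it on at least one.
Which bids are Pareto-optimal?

B, E

A: dominated by E (duration 42≤42, crew size 11≤12).
B: not dominated.
C: dominated by B (duration 87≤110, crew size 3≤7).
D: dominated by A (duration 42≤150, crew size 12≤12).
E: not dominated.
F: dominated by A (duration 42≤190, crew size 12≤12).
G: dominated by A (duration 42≤160, crew size 12≤20).
H: dominated by A (duration 42≤160, crew size 12≤18).
I: dominated by A (duration 42≤176, crew size 12≤14).
J: dominated by A (duration 42≤62, crew size 12≤17).
K: dominated by B (duration 87≤167, crew size 3≤3).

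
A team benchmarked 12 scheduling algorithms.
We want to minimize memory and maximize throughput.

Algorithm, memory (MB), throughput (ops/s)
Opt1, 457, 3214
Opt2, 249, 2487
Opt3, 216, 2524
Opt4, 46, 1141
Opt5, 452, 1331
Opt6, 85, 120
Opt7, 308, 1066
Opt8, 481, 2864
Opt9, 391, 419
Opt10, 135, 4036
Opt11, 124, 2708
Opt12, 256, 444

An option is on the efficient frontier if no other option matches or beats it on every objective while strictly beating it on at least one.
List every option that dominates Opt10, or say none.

none

Opt1: worse on memory (457 vs 135).
Opt2: worse on memory (249 vs 135).
Opt3: worse on memory (216 vs 135).
Opt4: worse on throughput (1141 vs 4036).
Opt5: worse on memory (452 vs 135).
Opt6: worse on throughput (120 vs 4036).
Opt7: worse on memory (308 vs 135).
Opt8: worse on memory (481 vs 135).
Opt9: worse on memory (391 vs 135).
Opt11: worse on throughput (2708 vs 4036).
Opt12: worse on memory (256 vs 135).
No option dominates Opt10.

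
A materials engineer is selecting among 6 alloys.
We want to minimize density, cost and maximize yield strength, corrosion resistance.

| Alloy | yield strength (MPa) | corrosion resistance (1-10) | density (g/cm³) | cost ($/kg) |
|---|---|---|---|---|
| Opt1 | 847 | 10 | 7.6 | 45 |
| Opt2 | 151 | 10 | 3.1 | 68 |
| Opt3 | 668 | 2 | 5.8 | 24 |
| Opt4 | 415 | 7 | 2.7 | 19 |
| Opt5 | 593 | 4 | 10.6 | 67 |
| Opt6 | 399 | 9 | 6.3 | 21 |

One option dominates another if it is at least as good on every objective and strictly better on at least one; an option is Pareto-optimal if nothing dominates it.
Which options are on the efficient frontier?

Opt1: not dominated (best yield strength).
Opt2: not dominated.
Opt3: not dominated.
Opt4: not dominated (best density).
Opt5: dominated by Opt1 (yield strength 847≥593, corrosion resistance 10≥4, density 7.6≤10.6, cost 45≤67).
Opt6: not dominated.

Opt1, Opt2, Opt3, Opt4, Opt6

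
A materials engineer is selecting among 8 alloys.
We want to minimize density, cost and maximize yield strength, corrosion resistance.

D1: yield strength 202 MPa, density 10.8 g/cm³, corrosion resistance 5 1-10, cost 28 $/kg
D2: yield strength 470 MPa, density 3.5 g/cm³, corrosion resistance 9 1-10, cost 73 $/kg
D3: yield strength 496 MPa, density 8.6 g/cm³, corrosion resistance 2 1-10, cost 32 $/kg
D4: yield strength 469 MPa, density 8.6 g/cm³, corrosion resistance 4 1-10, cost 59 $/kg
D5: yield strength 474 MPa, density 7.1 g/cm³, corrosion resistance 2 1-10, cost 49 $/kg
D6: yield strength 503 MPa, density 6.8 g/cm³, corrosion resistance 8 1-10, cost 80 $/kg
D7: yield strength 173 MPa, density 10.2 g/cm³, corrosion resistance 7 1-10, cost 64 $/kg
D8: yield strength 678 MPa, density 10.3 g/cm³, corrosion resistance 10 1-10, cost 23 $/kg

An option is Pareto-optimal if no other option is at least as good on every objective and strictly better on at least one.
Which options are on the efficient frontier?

D1: dominated by D8 (yield strength 678≥202, density 10.3≤10.8, corrosion resistance 10≥5, cost 23≤28).
D2: not dominated (best density).
D3: not dominated.
D4: not dominated.
D5: not dominated.
D6: not dominated.
D7: not dominated.
D8: not dominated (best yield strength).

D2, D3, D4, D5, D6, D7, D8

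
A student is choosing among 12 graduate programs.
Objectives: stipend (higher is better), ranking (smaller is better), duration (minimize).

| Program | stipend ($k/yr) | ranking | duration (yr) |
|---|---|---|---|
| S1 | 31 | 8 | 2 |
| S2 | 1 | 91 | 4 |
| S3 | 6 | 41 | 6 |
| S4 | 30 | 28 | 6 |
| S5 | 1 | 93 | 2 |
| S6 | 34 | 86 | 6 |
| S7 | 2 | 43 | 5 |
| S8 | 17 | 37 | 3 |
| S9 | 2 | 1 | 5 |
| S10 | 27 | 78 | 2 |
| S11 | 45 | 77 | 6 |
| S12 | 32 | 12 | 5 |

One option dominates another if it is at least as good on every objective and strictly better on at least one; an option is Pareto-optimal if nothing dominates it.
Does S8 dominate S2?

S8 vs S2: stipend 17≥1, ranking 37≤91, duration 3≤4 — S8 is at least as good on every objective with at least one strict improvement.

Yes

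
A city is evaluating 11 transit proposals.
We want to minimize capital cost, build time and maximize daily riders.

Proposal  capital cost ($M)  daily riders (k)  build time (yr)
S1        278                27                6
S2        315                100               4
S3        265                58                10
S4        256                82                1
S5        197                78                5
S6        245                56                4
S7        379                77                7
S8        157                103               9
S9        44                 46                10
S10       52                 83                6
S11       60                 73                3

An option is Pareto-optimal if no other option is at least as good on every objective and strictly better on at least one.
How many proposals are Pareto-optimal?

S1: dominated by S4 (capital cost 256≤278, daily riders 82≥27, build time 1≤6).
S2: not dominated.
S3: dominated by S4 (capital cost 256≤265, daily riders 82≥58, build time 1≤10).
S4: not dominated (best build time).
S5: not dominated.
S6: dominated by S11 (capital cost 60≤245, daily riders 73≥56, build time 3≤4).
S7: dominated by S2 (capital cost 315≤379, daily riders 100≥77, build time 4≤7).
S8: not dominated (best daily riders).
S9: not dominated (best capital cost).
S10: not dominated.
S11: not dominated.
Pareto-optimal: S2, S4, S5, S8, S9, S10, S11 → 7.

7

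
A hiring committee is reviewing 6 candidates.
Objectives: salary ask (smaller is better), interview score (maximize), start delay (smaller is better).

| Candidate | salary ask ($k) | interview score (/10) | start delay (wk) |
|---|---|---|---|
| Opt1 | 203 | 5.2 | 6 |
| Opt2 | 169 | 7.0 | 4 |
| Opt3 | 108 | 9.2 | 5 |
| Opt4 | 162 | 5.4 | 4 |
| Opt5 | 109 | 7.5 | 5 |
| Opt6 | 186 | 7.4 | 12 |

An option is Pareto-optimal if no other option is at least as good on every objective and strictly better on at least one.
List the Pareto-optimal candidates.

Opt2, Opt3, Opt4

Opt1: dominated by Opt2 (salary ask 169≤203, interview score 7.0≥5.2, start delay 4≤6).
Opt2: not dominated.
Opt3: not dominated (best salary ask).
Opt4: not dominated.
Opt5: dominated by Opt3 (salary ask 108≤109, interview score 9.2≥7.5, start delay 5≤5).
Opt6: dominated by Opt3 (salary ask 108≤186, interview score 9.2≥7.4, start delay 5≤12).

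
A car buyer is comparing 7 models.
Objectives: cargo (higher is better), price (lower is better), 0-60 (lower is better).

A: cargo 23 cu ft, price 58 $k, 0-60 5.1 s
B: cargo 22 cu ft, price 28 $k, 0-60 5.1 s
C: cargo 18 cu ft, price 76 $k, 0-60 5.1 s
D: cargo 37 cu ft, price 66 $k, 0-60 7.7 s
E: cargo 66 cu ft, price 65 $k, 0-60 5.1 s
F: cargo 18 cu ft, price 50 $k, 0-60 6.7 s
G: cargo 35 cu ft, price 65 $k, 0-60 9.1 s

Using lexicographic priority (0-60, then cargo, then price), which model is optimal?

First minimize 0-60: best is 5.1, kept {A, B, C, E}.
Then maximize cargo: best is 66, kept {E}.

E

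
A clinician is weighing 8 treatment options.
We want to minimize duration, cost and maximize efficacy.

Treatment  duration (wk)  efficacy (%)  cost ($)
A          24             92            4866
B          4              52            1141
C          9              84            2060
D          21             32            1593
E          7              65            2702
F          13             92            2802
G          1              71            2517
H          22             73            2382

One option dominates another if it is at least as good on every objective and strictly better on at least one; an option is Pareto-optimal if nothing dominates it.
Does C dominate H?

Yes

C vs H: duration 9≤22, efficacy 84≥73, cost 2060≤2382 — C is at least as good on every objective with at least one strict improvement.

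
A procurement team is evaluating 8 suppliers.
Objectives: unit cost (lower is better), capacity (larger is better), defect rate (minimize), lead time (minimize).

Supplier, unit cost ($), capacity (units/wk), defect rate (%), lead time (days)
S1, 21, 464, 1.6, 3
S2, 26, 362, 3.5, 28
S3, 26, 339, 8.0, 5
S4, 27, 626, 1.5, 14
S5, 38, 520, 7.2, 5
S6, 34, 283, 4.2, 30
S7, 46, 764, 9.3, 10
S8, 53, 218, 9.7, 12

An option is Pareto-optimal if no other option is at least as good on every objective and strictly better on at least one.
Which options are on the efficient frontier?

S1: not dominated (best unit cost).
S2: dominated by S1 (unit cost 21≤26, capacity 464≥362, defect rate 1.6≤3.5, lead time 3≤28).
S3: dominated by S1 (unit cost 21≤26, capacity 464≥339, defect rate 1.6≤8.0, lead time 3≤5).
S4: not dominated (best defect rate).
S5: not dominated.
S6: dominated by S1 (unit cost 21≤34, capacity 464≥283, defect rate 1.6≤4.2, lead time 3≤30).
S7: not dominated (best capacity).
S8: dominated by S1 (unit cost 21≤53, capacity 464≥218, defect rate 1.6≤9.7, lead time 3≤12).

S1, S4, S5, S7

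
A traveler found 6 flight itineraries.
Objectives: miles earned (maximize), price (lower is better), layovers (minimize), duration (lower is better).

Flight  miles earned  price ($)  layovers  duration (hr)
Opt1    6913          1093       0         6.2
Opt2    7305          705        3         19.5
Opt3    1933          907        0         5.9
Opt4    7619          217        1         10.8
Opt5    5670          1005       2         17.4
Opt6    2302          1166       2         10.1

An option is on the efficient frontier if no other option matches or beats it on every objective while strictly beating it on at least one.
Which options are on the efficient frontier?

Opt1, Opt3, Opt4

Opt1: not dominated.
Opt2: dominated by Opt4 (miles earned 7619≥7305, price 217≤705, layovers 1≤3, duration 10.8≤19.5).
Opt3: not dominated (best duration).
Opt4: not dominated (best miles earned).
Opt5: dominated by Opt4 (miles earned 7619≥5670, price 217≤1005, layovers 1≤2, duration 10.8≤17.4).
Opt6: dominated by Opt1 (miles earned 6913≥2302, price 1093≤1166, layovers 0≤2, duration 6.2≤10.1).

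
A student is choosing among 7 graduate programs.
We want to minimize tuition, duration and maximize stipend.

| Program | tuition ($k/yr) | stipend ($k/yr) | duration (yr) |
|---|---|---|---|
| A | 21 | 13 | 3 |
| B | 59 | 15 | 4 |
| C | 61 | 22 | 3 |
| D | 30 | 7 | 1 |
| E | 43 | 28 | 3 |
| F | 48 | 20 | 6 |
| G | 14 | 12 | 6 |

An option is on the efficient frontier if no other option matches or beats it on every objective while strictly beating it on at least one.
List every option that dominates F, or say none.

E: tuition 43≤48, stipend 28≥20, duration 3≤6 — dominates F.
Others (A, B, C, D, G) are each worse than F on at least one objective.

E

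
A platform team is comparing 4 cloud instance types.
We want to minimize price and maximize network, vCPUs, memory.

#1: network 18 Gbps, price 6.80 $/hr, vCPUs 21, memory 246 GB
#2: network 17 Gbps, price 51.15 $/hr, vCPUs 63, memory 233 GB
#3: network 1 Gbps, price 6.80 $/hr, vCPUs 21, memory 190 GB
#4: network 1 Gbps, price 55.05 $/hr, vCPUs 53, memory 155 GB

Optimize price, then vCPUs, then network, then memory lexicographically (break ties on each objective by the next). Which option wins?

First minimize price: best is 6.80, kept {#1, #3}.
Then maximize vCPUs: best is 21, kept {#1, #3}.
Then maximize network: best is 18, kept {#1}.

#1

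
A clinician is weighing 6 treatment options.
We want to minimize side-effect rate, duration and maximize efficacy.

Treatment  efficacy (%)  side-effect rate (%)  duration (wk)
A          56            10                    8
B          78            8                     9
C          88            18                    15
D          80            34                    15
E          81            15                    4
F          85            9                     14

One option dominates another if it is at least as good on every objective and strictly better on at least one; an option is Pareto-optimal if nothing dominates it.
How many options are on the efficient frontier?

5

A: not dominated.
B: not dominated (best side-effect rate).
C: not dominated (best efficacy).
D: dominated by C (efficacy 88≥80, side-effect rate 18≤34, duration 15≤15).
E: not dominated (best duration).
F: not dominated.
Pareto-optimal: A, B, C, E, F → 5.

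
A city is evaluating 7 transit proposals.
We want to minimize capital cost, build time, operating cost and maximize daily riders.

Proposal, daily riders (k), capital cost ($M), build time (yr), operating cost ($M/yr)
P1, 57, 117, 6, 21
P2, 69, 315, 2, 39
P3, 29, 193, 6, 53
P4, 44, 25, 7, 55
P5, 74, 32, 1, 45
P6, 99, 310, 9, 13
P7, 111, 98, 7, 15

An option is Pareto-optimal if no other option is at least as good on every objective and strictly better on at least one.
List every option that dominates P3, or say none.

P1, P5

P1: daily riders 57≥29, capital cost 117≤193, build time 6≤6, operating cost 21≤53 — dominates P3.
P5: daily riders 74≥29, capital cost 32≤193, build time 1≤6, operating cost 45≤53 — dominates P3.
Others (P2, P4, P6, P7) are each worse than P3 on at least one objective.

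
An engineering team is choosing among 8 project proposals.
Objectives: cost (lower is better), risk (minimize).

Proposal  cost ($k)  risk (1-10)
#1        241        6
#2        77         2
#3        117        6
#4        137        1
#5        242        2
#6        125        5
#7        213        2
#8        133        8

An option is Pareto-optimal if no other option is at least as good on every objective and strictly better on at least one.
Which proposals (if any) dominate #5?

#2, #4, #7

#2: cost 77≤242, risk 2≤2 — dominates #5.
#4: cost 137≤242, risk 1≤2 — dominates #5.
#7: cost 213≤242, risk 2≤2 — dominates #5.
Others (#1, #3, #6, #8) are each worse than #5 on at least one objective.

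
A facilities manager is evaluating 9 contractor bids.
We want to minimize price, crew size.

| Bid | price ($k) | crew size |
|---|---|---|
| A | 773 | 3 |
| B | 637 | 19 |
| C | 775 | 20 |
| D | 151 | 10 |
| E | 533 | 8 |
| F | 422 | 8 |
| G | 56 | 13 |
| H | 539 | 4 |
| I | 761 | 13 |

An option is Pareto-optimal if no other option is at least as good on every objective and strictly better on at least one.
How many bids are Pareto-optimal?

5

A: not dominated (best crew size).
B: dominated by D (price 151≤637, crew size 10≤19).
C: dominated by A (price 773≤775, crew size 3≤20).
D: not dominated.
E: dominated by F (price 422≤533, crew size 8≤8).
F: not dominated.
G: not dominated (best price).
H: not dominated.
I: dominated by D (price 151≤761, crew size 10≤13).
Pareto-optimal: A, D, F, G, H → 5.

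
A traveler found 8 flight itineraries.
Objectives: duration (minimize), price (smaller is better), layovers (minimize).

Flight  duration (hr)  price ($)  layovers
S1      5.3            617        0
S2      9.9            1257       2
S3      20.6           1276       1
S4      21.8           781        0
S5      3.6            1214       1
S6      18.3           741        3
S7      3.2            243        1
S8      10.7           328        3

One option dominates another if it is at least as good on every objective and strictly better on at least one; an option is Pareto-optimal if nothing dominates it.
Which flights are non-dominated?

S1, S7

S1: not dominated.
S2: dominated by S1 (duration 5.3≤9.9, price 617≤1257, layovers 0≤2).
S3: dominated by S1 (duration 5.3≤20.6, price 617≤1276, layovers 0≤1).
S4: dominated by S1 (duration 5.3≤21.8, price 617≤781, layovers 0≤0).
S5: dominated by S7 (duration 3.2≤3.6, price 243≤1214, layovers 1≤1).
S6: dominated by S1 (duration 5.3≤18.3, price 617≤741, layovers 0≤3).
S7: not dominated (best duration).
S8: dominated by S7 (duration 3.2≤10.7, price 243≤328, layovers 1≤3).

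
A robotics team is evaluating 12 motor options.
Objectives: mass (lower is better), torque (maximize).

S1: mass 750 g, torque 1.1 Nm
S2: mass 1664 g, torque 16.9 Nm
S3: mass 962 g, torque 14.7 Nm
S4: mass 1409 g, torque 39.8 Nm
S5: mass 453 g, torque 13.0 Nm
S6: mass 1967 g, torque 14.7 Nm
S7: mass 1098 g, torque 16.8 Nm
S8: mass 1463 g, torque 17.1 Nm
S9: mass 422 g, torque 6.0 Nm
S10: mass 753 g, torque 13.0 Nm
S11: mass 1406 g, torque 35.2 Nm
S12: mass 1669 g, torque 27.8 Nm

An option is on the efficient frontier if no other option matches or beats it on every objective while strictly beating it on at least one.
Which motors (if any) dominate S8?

S4, S11

S4: mass 1409≤1463, torque 39.8≥17.1 — dominates S8.
S11: mass 1406≤1463, torque 35.2≥17.1 — dominates S8.
Others (S1, S2, S3, S5, S6, S7, S9, S10, S12) are each worse than S8 on at least one objective.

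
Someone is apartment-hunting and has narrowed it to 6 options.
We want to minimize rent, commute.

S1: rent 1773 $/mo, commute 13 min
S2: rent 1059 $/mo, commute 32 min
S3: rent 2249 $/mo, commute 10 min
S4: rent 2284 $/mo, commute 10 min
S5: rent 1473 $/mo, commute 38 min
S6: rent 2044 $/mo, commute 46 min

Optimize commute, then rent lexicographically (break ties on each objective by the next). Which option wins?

First minimize commute: best is 10, kept {S3, S4}.
Then minimize rent: best is 2249, kept {S3}.

S3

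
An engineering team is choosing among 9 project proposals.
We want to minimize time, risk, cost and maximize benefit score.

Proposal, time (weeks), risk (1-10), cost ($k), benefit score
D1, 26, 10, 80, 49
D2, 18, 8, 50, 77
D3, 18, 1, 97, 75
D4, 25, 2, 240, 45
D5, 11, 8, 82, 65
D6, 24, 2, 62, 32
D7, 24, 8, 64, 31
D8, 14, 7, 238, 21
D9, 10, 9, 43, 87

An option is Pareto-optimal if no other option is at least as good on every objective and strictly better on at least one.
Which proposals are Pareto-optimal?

D1: dominated by D2 (time 18≤26, risk 8≤10, cost 50≤80, benefit score 77≥49).
D2: not dominated.
D3: not dominated (best risk).
D4: dominated by D3 (time 18≤25, risk 1≤2, cost 97≤240, benefit score 75≥45).
D5: not dominated.
D6: not dominated.
D7: dominated by D2 (time 18≤24, risk 8≤8, cost 50≤64, benefit score 77≥31).
D8: not dominated.
D9: not dominated (best time).

D2, D3, D5, D6, D8, D9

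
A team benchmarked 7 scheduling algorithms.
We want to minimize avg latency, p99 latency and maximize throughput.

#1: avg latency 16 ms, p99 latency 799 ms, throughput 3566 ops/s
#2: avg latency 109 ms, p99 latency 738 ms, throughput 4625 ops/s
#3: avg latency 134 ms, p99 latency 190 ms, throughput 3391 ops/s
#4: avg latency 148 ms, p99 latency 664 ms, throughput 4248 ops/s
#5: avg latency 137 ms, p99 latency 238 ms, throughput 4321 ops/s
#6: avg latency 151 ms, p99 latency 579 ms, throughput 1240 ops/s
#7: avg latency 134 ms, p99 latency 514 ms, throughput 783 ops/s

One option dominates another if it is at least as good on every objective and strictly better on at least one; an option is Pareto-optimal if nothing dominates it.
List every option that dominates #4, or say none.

#5: avg latency 137≤148, p99 latency 238≤664, throughput 4321≥4248 — dominates #4.
Others (#1, #2, #3, #6, #7) are each worse than #4 on at least one objective.

#5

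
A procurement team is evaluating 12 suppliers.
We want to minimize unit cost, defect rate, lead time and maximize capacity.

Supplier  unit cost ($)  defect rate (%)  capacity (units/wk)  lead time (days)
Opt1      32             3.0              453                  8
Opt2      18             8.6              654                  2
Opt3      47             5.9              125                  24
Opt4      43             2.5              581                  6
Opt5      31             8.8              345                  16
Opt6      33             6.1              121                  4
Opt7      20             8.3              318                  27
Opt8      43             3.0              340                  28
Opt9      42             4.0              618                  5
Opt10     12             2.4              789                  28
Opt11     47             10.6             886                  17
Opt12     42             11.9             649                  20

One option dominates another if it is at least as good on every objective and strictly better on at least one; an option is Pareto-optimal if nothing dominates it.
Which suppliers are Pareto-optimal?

Opt1: not dominated.
Opt2: not dominated (best lead time).
Opt3: dominated by Opt1 (unit cost 32≤47, defect rate 3.0≤5.9, capacity 453≥125, lead time 8≤24).
Opt4: not dominated.
Opt5: dominated by Opt2 (unit cost 18≤31, defect rate 8.6≤8.8, capacity 654≥345, lead time 2≤16).
Opt6: not dominated.
Opt7: not dominated.
Opt8: dominated by Opt1 (unit cost 32≤43, defect rate 3.0≤3.0, capacity 453≥340, lead time 8≤28).
Opt9: not dominated.
Opt10: not dominated (best unit cost).
Opt11: not dominated (best capacity).
Opt12: dominated by Opt2 (unit cost 18≤42, defect rate 8.6≤11.9, capacity 654≥649, lead time 2≤20).

Opt1, Opt2, Opt4, Opt6, Opt7, Opt9, Opt10, Opt11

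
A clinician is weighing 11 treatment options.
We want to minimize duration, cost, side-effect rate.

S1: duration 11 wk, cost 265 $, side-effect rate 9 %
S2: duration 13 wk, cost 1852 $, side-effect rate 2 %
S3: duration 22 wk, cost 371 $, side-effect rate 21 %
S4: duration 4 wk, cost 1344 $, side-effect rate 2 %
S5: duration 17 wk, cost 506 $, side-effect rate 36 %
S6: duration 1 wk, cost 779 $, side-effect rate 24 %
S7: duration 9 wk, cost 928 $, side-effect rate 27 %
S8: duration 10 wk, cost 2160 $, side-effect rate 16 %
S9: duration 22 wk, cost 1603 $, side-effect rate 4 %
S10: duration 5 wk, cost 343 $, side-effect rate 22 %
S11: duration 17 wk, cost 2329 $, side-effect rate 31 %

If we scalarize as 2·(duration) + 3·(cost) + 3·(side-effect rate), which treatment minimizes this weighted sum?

S1

S1: 2·11 + 3·265 + 3·9 = 844
S2: 2·13 + 3·1852 + 3·2 = 5588
S3: 2·22 + 3·371 + 3·21 = 1220
S4: 2·4 + 3·1344 + 3·2 = 4046
S5: 2·17 + 3·506 + 3·36 = 1660
S6: 2·1 + 3·779 + 3·24 = 2411
S7: 2·9 + 3·928 + 3·27 = 2883
S8: 2·10 + 3·2160 + 3·16 = 6548
S9: 2·22 + 3·1603 + 3·4 = 4865
S10: 2·5 + 3·343 + 3·22 = 1105
S11: 2·17 + 3·2329 + 3·31 = 7114
Lowest: S1 at 844.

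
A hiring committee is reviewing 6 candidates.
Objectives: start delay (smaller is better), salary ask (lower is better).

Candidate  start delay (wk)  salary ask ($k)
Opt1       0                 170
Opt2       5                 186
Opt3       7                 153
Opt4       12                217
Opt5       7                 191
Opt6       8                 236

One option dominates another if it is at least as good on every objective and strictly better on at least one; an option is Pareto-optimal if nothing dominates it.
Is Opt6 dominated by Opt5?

Yes

Opt5 vs Opt6: start delay 7≤8, salary ask 191≤236 — Opt5 is at least as good on every objective with at least one strict improvement.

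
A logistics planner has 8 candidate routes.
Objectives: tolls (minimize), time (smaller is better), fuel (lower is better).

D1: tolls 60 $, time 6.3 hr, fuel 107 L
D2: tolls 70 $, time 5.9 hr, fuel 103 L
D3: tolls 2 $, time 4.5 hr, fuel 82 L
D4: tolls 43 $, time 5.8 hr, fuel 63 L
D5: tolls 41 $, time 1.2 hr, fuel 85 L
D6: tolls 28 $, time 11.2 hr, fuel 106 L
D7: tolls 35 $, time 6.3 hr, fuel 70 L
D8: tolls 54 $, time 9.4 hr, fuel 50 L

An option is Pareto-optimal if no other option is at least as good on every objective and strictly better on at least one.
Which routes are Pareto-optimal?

D1: dominated by D3 (tolls 2≤60, time 4.5≤6.3, fuel 82≤107).
D2: dominated by D3 (tolls 2≤70, time 4.5≤5.9, fuel 82≤103).
D3: not dominated (best tolls).
D4: not dominated.
D5: not dominated (best time).
D6: dominated by D3 (tolls 2≤28, time 4.5≤11.2, fuel 82≤106).
D7: not dominated.
D8: not dominated (best fuel).

D3, D4, D5, D7, D8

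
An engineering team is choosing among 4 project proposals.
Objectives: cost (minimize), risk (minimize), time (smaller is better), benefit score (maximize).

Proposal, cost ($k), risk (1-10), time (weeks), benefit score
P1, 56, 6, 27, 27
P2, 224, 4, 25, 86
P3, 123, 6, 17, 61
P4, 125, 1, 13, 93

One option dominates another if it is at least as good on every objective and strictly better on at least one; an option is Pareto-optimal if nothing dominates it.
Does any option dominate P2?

Yes

P4 vs P2: cost 125≤224, risk 1≤4, time 13≤25, benefit score 93≥86 — P4 is at least as good on every objective and strictly better on at least one, so P4 dominates P2.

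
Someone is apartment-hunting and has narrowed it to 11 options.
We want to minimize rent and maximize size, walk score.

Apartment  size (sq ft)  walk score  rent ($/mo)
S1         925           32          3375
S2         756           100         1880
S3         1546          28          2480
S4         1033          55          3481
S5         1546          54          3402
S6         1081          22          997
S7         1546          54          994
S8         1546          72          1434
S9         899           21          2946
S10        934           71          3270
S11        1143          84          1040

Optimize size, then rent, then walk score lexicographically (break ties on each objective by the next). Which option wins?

First maximize size: best is 1546, kept {S3, S5, S7, S8}.
Then minimize rent: best is 994, kept {S7}.

S7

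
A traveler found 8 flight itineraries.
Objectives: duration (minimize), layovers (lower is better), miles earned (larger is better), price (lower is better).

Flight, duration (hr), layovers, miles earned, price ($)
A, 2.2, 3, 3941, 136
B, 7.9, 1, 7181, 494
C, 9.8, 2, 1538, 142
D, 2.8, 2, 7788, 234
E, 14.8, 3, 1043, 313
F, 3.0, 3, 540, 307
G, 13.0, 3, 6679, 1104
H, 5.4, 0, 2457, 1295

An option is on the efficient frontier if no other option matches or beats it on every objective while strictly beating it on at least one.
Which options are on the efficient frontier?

A: not dominated (best duration).
B: not dominated.
C: not dominated.
D: not dominated (best miles earned).
E: dominated by A (duration 2.2≤14.8, layovers 3≤3, miles earned 3941≥1043, price 136≤313).
F: dominated by A (duration 2.2≤3.0, layovers 3≤3, miles earned 3941≥540, price 136≤307).
G: dominated by B (duration 7.9≤13.0, layovers 1≤3, miles earned 7181≥6679, price 494≤1104).
H: not dominated (best layovers).

A, B, C, D, H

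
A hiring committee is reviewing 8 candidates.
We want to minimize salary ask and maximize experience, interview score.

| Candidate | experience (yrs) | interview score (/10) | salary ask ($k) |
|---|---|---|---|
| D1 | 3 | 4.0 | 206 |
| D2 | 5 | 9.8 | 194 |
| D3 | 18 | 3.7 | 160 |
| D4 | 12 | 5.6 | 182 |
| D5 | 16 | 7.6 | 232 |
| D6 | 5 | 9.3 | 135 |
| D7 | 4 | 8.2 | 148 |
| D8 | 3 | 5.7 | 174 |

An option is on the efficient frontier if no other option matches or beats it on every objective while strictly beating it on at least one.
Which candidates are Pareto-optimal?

D2, D3, D4, D5, D6

D1: dominated by D2 (experience 5≥3, interview score 9.8≥4.0, salary ask 194≤206).
D2: not dominated (best interview score).
D3: not dominated (best experience).
D4: not dominated.
D5: not dominated.
D6: not dominated (best salary ask).
D7: dominated by D6 (experience 5≥4, interview score 9.3≥8.2, salary ask 135≤148).
D8: dominated by D6 (experience 5≥3, interview score 9.3≥5.7, salary ask 135≤174).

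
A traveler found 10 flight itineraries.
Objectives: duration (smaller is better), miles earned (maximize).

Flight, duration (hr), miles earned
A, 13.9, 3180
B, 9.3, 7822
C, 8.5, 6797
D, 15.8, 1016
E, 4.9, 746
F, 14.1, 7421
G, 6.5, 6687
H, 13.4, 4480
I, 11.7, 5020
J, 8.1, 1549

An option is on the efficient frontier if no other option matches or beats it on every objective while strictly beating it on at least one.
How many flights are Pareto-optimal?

4

A: dominated by B (duration 9.3≤13.9, miles earned 7822≥3180).
B: not dominated (best miles earned).
C: not dominated.
D: dominated by A (duration 13.9≤15.8, miles earned 3180≥1016).
E: not dominated (best duration).
F: dominated by B (duration 9.3≤14.1, miles earned 7822≥7421).
G: not dominated.
H: dominated by B (duration 9.3≤13.4, miles earned 7822≥4480).
I: dominated by B (duration 9.3≤11.7, miles earned 7822≥5020).
J: dominated by G (duration 6.5≤8.1, miles earned 6687≥1549).
Pareto-optimal: B, C, E, G → 4.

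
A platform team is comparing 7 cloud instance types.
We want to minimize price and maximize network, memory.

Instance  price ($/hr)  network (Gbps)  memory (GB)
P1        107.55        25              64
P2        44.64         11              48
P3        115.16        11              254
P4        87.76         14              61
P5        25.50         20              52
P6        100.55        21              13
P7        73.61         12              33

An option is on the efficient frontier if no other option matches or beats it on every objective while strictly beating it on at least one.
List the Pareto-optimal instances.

P1: not dominated (best network).
P2: dominated by P5 (price 25.50≤44.64, network 20≥11, memory 52≥48).
P3: not dominated (best memory).
P4: not dominated.
P5: not dominated (best price).
P6: not dominated.
P7: dominated by P5 (price 25.50≤73.61, network 20≥12, memory 52≥33).

P1, P3, P4, P5, P6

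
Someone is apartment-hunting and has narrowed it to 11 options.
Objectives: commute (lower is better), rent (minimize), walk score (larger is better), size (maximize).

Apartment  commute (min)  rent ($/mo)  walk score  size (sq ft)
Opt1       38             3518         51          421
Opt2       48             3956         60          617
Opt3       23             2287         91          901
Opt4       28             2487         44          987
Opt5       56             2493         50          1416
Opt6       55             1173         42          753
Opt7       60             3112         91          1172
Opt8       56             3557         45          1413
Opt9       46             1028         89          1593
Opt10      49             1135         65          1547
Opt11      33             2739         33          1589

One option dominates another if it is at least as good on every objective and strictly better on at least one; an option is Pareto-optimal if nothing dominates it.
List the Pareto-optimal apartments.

Opt3, Opt4, Opt7, Opt9, Opt11

Opt1: dominated by Opt3 (commute 23≤38, rent 2287≤3518, walk score 91≥51, size 901≥421).
Opt2: dominated by Opt3 (commute 23≤48, rent 2287≤3956, walk score 91≥60, size 901≥617).
Opt3: not dominated (best commute).
Opt4: not dominated.
Opt5: dominated by Opt9 (commute 46≤56, rent 1028≤2493, walk score 89≥50, size 1593≥1416).
Opt6: dominated by Opt9 (commute 46≤55, rent 1028≤1173, walk score 89≥42, size 1593≥753).
Opt7: not dominated.
Opt8: dominated by Opt5 (commute 56≤56, rent 2493≤3557, walk score 50≥45, size 1416≥1413).
Opt9: not dominated (best rent).
Opt10: dominated by Opt9 (commute 46≤49, rent 1028≤1135, walk score 89≥65, size 1593≥1547).
Opt11: not dominated.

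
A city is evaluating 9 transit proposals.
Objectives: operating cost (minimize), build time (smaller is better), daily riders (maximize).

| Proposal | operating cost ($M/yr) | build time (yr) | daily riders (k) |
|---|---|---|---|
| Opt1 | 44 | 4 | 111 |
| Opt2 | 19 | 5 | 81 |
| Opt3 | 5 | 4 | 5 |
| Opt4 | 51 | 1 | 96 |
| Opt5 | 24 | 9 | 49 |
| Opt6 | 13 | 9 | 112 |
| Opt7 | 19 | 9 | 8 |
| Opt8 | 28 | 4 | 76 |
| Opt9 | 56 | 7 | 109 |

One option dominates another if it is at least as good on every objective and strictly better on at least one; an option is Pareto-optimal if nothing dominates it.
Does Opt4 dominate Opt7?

Opt4 vs Opt7: Opt4 is worse on operating cost (51 vs 19), so it does not dominate Opt7.

No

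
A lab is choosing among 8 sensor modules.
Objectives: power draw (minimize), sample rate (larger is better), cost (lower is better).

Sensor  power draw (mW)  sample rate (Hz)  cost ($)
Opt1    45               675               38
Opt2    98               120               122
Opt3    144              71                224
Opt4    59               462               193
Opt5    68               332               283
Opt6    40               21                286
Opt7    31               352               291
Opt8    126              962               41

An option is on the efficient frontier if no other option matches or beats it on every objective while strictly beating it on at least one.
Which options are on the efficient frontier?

Opt1: not dominated (best cost).
Opt2: dominated by Opt1 (power draw 45≤98, sample rate 675≥120, cost 38≤122).
Opt3: dominated by Opt1 (power draw 45≤144, sample rate 675≥71, cost 38≤224).
Opt4: dominated by Opt1 (power draw 45≤59, sample rate 675≥462, cost 38≤193).
Opt5: dominated by Opt1 (power draw 45≤68, sample rate 675≥332, cost 38≤283).
Opt6: not dominated.
Opt7: not dominated (best power draw).
Opt8: not dominated (best sample rate).

Opt1, Opt6, Opt7, Opt8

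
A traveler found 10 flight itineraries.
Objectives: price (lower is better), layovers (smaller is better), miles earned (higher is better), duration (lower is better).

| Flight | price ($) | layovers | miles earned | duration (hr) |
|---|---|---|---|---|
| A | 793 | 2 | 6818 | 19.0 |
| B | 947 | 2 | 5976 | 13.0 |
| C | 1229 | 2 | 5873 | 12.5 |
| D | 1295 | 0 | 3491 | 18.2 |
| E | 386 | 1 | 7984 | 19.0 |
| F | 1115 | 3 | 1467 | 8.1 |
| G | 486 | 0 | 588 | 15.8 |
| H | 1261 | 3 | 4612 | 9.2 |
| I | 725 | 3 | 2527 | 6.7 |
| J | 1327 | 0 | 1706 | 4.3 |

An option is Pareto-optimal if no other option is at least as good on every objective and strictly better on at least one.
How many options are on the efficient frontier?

8

A: dominated by E (price 386≤793, layovers 1≤2, miles earned 7984≥6818, duration 19.0≤19.0).
B: not dominated.
C: not dominated.
D: not dominated.
E: not dominated (best price).
F: dominated by I (price 725≤1115, layovers 3≤3, miles earned 2527≥1467, duration 6.7≤8.1).
G: not dominated.
H: not dominated.
I: not dominated.
J: not dominated (best duration).
Pareto-optimal: B, C, D, E, G, H, I, J → 8.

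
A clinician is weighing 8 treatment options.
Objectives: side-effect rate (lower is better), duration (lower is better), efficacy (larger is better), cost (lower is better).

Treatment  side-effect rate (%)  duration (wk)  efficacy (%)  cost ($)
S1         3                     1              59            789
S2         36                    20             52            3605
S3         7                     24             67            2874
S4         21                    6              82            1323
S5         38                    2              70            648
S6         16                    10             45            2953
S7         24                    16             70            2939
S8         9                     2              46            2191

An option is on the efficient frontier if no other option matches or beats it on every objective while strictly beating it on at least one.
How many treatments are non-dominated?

S1: not dominated (best side-effect rate).
S2: dominated by S1 (side-effect rate 3≤36, duration 1≤20, efficacy 59≥52, cost 789≤3605).
S3: not dominated.
S4: not dominated (best efficacy).
S5: not dominated (best cost).
S6: dominated by S1 (side-effect rate 3≤16, duration 1≤10, efficacy 59≥45, cost 789≤2953).
S7: dominated by S4 (side-effect rate 21≤24, duration 6≤16, efficacy 82≥70, cost 1323≤2939).
S8: dominated by S1 (side-effect rate 3≤9, duration 1≤2, efficacy 59≥46, cost 789≤2191).
Pareto-optimal: S1, S3, S4, S5 → 4.

4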